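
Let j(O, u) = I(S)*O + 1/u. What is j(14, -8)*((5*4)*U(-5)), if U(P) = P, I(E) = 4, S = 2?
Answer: -11175/2 ≈ -5587.5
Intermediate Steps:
j(O, u) = 1/u + 4*O (j(O, u) = 4*O + 1/u = 1/u + 4*O)
j(14, -8)*((5*4)*U(-5)) = (1/(-8) + 4*14)*((5*4)*(-5)) = (-1/8 + 56)*(20*(-5)) = (447/8)*(-100) = -11175/2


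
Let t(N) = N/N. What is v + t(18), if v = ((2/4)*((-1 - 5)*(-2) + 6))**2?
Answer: 82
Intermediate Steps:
t(N) = 1
v = 81 (v = ((2*(1/4))*(-6*(-2) + 6))**2 = ((12 + 6)/2)**2 = ((1/2)*18)**2 = 9**2 = 81)
v + t(18) = 81 + 1 = 82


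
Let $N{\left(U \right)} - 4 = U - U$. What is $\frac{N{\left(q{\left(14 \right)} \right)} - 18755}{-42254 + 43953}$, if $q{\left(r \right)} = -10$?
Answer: $- \frac{18751}{1699} \approx -11.036$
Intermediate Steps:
$N{\left(U \right)} = 4$ ($N{\left(U \right)} = 4 + \left(U - U\right) = 4 + 0 = 4$)
$\frac{N{\left(q{\left(14 \right)} \right)} - 18755}{-42254 + 43953} = \frac{4 - 18755}{-42254 + 43953} = - \frac{18751}{1699}$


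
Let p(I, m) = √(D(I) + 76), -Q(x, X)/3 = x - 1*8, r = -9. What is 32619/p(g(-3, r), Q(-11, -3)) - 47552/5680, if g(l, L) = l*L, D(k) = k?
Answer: -2972/355 + 32619*√103/103 ≈ 3205.7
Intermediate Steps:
g(l, L) = L*l
Q(x, X) = 24 - 3*x (Q(x, X) = -3*(x - 1*8) = -3*(x - 8) = -3*(-8 + x) = 24 - 3*x)
p(I, m) = √(76 + I) (p(I, m) = √(I + 76) = √(76 + I))
32619/p(g(-3, r), Q(-11, -3)) - 47552/5680 = 32619/(√(76 - 9*(-3))) - 47552/5680 = 32619/(√(76 + 27)) - 47552*1/5680 = 32619/(√103) - 2972/355 = 32619*(√103/103) - 2972/355 = 32619*√103/103 - 2972/355 = -2972/355 + 32619*√103/103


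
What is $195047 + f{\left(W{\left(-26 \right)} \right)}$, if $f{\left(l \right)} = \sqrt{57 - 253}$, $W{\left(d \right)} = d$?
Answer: $195047 + 14 i \approx 1.9505 \cdot 10^{5} + 14.0 i$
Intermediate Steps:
$f{\left(l \right)} = 14 i$ ($f{\left(l \right)} = \sqrt{-196} = 14 i$)
$195047 + f{\left(W{\left(-26 \right)} \right)} = 195047 + 14 i$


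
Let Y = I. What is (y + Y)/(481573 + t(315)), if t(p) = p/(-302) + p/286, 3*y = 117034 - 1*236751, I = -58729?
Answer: -6389455072/31195821147 ≈ -0.20482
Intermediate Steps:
Y = -58729
y = -119717/3 (y = (117034 - 1*236751)/3 = (117034 - 236751)/3 = (1/3)*(-119717) = -119717/3 ≈ -39906.)
t(p) = 4*p/21593 (t(p) = p*(-1/302) + p*(1/286) = -p/302 + p/286 = 4*p/21593)
(y + Y)/(481573 + t(315)) = (-119717/3 - 58729)/(481573 + (4/21593)*315) = -295904/(3*(481573 + 1260/21593)) = -295904/(3*10398607049/21593) = -295904/3*21593/10398607049 = -6389455072/31195821147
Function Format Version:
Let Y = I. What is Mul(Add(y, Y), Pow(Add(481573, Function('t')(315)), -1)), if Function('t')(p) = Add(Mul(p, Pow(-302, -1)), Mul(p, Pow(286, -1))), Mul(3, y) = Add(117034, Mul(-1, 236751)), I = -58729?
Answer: Rational(-6389455072, 31195821147) ≈ -0.20482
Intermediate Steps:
Y = -58729
y = Rational(-119717, 3) (y = Mul(Rational(1, 3), Add(117034, Mul(-1, 236751))) = Mul(Rational(1, 3), Add(117034, -236751)) = Mul(Rational(1, 3), -119717) = Rational(-119717, 3) ≈ -39906.)
Function('t')(p) = Mul(Rational(4, 21593), p) (Function('t')(p) = Add(Mul(p, Rational(-1, 302)), Mul(p, Rational(1, 286))) = Add(Mul(Rational(-1, 302), p), Mul(Rational(1, 286), p)) = Mul(Rational(4, 21593), p))
Mul(Add(y, Y), Pow(Add(481573, Function('t')(315)), -1)) = Mul(Add(Rational(-119717, 3), -58729), Pow(Add(481573, Mul(Rational(4, 21593), 315)), -1)) = Mul(Rational(-295904, 3), Pow(Add(481573, Rational(1260, 21593)), -1)) = Mul(Rational(-295904, 3), Pow(Rational(10398607049, 21593), -1)) = Mul(Rational(-295904, 3), Rational(21593, 10398607049)) = Rational(-6389455072, 31195821147)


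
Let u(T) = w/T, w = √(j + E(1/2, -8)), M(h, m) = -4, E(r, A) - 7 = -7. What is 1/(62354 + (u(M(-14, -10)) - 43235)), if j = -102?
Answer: 50984/974763113 + 2*I*√102/2924289339 ≈ 5.2304e-5 + 6.9073e-9*I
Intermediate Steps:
E(r, A) = 0 (E(r, A) = 7 - 7 = 0)
w = I*√102 (w = √(-102 + 0) = √(-102) = I*√102 ≈ 10.1*I)
u(T) = I*√102/T (u(T) = (I*√102)/T = I*√102/T)
1/(62354 + (u(M(-14, -10)) - 43235)) = 1/(62354 + (I*√102/(-4) - 43235)) = 1/(62354 + (I*√102*(-¼) - 43235)) = 1/(62354 + (-I*√102/4 - 43235)) = 1/(62354 + (-43235 - I*√102/4)) = 1/(19119 - I*√102/4)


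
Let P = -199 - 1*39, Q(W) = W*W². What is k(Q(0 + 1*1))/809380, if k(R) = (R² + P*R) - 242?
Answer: -479/809380 ≈ -0.00059181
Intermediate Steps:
Q(W) = W³
P = -238 (P = -199 - 39 = -238)
k(R) = -242 + R² - 238*R (k(R) = (R² - 238*R) - 242 = -242 + R² - 238*R)
k(Q(0 + 1*1))/809380 = (-242 + ((0 + 1*1)³)² - 238*(0 + 1*1)³)/809380 = (-242 + ((0 + 1)³)² - 238*(0 + 1)³)*(1/809380) = (-242 + (1³)² - 238*1³)*(1/809380) = (-242 + 1² - 238*1)*(1/809380) = (-242 + 1 - 238)*(1/809380) = -479*1/809380 = -479/809380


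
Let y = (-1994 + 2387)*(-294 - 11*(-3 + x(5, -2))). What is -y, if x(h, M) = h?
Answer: 124188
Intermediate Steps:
y = -124188 (y = (-1994 + 2387)*(-294 - 11*(-3 + 5)) = 393*(-294 - 11*2) = 393*(-294 - 22) = 393*(-316) = -124188)
-y = -1*(-124188) = 124188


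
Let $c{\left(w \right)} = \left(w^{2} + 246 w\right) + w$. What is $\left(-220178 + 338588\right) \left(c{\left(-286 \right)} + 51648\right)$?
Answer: $7436384820$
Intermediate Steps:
$c{\left(w \right)} = w^{2} + 247 w$
$\left(-220178 + 338588\right) \left(c{\left(-286 \right)} + 51648\right) = \left(-220178 + 338588\right) \left(- 286 \left(247 - 286\right) + 51648\right) = 118410 \left(\left(-286\right) \left(-39\right) + 51648\right) = 118410 \left(11154 + 51648\right) = 118410 \cdot 62802 = 7436384820$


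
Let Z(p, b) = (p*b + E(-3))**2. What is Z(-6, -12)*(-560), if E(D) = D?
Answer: -2666160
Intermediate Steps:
Z(p, b) = (-3 + b*p)**2 (Z(p, b) = (p*b - 3)**2 = (b*p - 3)**2 = (-3 + b*p)**2)
Z(-6, -12)*(-560) = (-3 - 12*(-6))**2*(-560) = (-3 + 72)**2*(-560) = 69**2*(-560) = 4761*(-560) = -2666160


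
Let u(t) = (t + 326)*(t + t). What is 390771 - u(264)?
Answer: 79251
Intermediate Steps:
u(t) = 2*t*(326 + t) (u(t) = (326 + t)*(2*t) = 2*t*(326 + t))
390771 - u(264) = 390771 - 2*264*(326 + 264) = 390771 - 2*264*590 = 390771 - 1*311520 = 390771 - 311520 = 79251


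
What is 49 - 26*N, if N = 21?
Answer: -497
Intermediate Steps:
49 - 26*N = 49 - 26*21 = 49 - 546 = -497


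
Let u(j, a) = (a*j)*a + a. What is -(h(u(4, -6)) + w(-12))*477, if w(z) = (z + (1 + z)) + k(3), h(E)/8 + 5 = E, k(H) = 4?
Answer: -498465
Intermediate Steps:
u(j, a) = a + j*a**2 (u(j, a) = j*a**2 + a = a + j*a**2)
h(E) = -40 + 8*E
w(z) = 5 + 2*z (w(z) = (z + (1 + z)) + 4 = (1 + 2*z) + 4 = 5 + 2*z)
-(h(u(4, -6)) + w(-12))*477 = -((-40 + 8*(-6*(1 - 6*4))) + (5 + 2*(-12)))*477 = -((-40 + 8*(-6*(1 - 24))) + (5 - 24))*477 = -((-40 + 8*(-6*(-23))) - 19)*477 = -((-40 + 8*138) - 19)*477 = -((-40 + 1104) - 19)*477 = -(1064 - 19)*477 = -1045*477 = -1*498465 = -498465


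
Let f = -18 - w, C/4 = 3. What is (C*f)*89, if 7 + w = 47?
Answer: -61944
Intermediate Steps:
C = 12 (C = 4*3 = 12)
w = 40 (w = -7 + 47 = 40)
f = -58 (f = -18 - 1*40 = -18 - 40 = -58)
(C*f)*89 = (12*(-58))*89 = -696*89 = -61944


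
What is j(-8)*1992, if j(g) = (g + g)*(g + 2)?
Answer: 191232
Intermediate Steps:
j(g) = 2*g*(2 + g) (j(g) = (2*g)*(2 + g) = 2*g*(2 + g))
j(-8)*1992 = (2*(-8)*(2 - 8))*1992 = (2*(-8)*(-6))*1992 = 96*1992 = 191232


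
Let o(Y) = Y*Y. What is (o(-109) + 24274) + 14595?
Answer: 50750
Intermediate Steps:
o(Y) = Y**2
(o(-109) + 24274) + 14595 = ((-109)**2 + 24274) + 14595 = (11881 + 24274) + 14595 = 36155 + 14595 = 50750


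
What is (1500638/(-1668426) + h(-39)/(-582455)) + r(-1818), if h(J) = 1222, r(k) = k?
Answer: -883788853300901/485891532915 ≈ -1818.9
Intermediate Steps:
(1500638/(-1668426) + h(-39)/(-582455)) + r(-1818) = (1500638/(-1668426) + 1222/(-582455)) - 1818 = (1500638*(-1/1668426) + 1222*(-1/582455)) - 1818 = (-750319/834213 - 1222/582455) - 1818 = -438046461431/485891532915 - 1818 = -883788853300901/485891532915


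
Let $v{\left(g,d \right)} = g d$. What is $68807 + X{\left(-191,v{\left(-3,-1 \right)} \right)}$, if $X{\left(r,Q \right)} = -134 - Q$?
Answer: $68670$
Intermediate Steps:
$v{\left(g,d \right)} = d g$
$68807 + X{\left(-191,v{\left(-3,-1 \right)} \right)} = 68807 - \left(134 - -3\right) = 68807 - 137 = 68670$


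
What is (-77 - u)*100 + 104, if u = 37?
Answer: -11296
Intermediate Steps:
(-77 - u)*100 + 104 = (-77 - 1*37)*100 + 104 = (-77 - 37)*100 + 104 = -114*100 + 104 = -11400 + 104 = -11296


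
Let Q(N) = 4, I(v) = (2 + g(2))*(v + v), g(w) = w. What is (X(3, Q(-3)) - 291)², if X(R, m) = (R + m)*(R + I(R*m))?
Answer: 161604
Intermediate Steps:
I(v) = 8*v (I(v) = (2 + 2)*(v + v) = 4*(2*v) = 8*v)
X(R, m) = (R + m)*(R + 8*R*m) (X(R, m) = (R + m)*(R + 8*(R*m)) = (R + m)*(R + 8*R*m))
(X(3, Q(-3)) - 291)² = (3*(3 + 4 + 8*4² + 8*3*4) - 291)² = (3*(3 + 4 + 8*16 + 96) - 291)² = (3*(3 + 4 + 128 + 96) - 291)² = (3*231 - 291)² = (693 - 291)² = 402² = 161604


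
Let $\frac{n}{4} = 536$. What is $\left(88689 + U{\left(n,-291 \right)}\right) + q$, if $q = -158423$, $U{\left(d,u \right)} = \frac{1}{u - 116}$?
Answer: $- \frac{28381739}{407} \approx -69734.0$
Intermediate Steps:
$n = 2144$ ($n = 4 \cdot 536 = 2144$)
$U{\left(d,u \right)} = \frac{1}{-116 + u}$
$\left(88689 + U{\left(n,-291 \right)}\right) + q = \left(88689 + \frac{1}{-116 - 291}\right) - 158423 = \left(88689 + \frac{1}{-407}\right) - 158423 = \left(88689 - \frac{1}{407}\right) - 158423 = \frac{36096422}{407} - 158423 = - \frac{28381739}{407}$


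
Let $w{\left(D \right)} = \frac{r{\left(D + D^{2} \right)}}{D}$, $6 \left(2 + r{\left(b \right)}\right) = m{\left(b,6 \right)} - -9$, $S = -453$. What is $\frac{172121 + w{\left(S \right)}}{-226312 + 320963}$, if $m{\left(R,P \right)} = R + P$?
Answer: $\frac{51957791}{28584602} \approx 1.8177$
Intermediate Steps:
$m{\left(R,P \right)} = P + R$
$r{\left(b \right)} = \frac{1}{2} + \frac{b}{6}$ ($r{\left(b \right)} = -2 + \frac{\left(6 + b\right) - -9}{6} = -2 + \frac{\left(6 + b\right) + 9}{6} = -2 + \frac{15 + b}{6} = -2 + \left(\frac{5}{2} + \frac{b}{6}\right) = \frac{1}{2} + \frac{b}{6}$)
$w{\left(D \right)} = \frac{\frac{1}{2} + \frac{D}{6} + \frac{D^{2}}{6}}{D}$ ($w{\left(D \right)} = \frac{\frac{1}{2} + \frac{D + D^{2}}{6}}{D} = \frac{\frac{1}{2} + \left(\frac{D}{6} + \frac{D^{2}}{6}\right)}{D} = \frac{\frac{1}{2} + \frac{D}{6} + \frac{D^{2}}{6}}{D}$)
$\frac{172121 + w{\left(S \right)}}{-226312 + 320963} = \frac{172121 + \frac{3 - 453 \left(1 - 453\right)}{6 \left(-453\right)}}{-226312 + 320963} = \frac{172121 + \frac{1}{6} \left(- \frac{1}{453}\right) \left(3 - -204756\right)}{94651} = \left(172121 + \frac{1}{6} \left(- \frac{1}{453}\right) \left(3 + 204756\right)\right) \frac{1}{94651} = \left(172121 + \frac{1}{6} \left(- \frac{1}{453}\right) 204759\right) \frac{1}{94651} = \left(172121 - \frac{22751}{302}\right) \frac{1}{94651} = \frac{51957791}{302} \cdot \frac{1}{94651} = \frac{51957791}{28584602}$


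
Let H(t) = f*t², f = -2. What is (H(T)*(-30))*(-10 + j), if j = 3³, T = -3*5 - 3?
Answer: 330480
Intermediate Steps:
T = -18 (T = -15 - 3 = -18)
H(t) = -2*t²
j = 27
(H(T)*(-30))*(-10 + j) = (-2*(-18)²*(-30))*(-10 + 27) = (-2*324*(-30))*17 = -648*(-30)*17 = 19440*17 = 330480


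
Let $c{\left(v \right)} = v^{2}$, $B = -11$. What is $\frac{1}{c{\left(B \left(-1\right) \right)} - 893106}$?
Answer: $- \frac{1}{892985} \approx -1.1198 \cdot 10^{-6}$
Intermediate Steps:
$\frac{1}{c{\left(B \left(-1\right) \right)} - 893106} = \frac{1}{\left(\left(-11\right) \left(-1\right)\right)^{2} - 893106} = \frac{1}{11^{2} - 893106} = \frac{1}{121 - 893106} = \frac{1}{-892985} = - \frac{1}{892985}$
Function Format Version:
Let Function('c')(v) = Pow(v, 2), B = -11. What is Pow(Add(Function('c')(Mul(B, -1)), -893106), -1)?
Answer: Rational(-1, 892985) ≈ -1.1198e-6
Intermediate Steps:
Pow(Add(Function('c')(Mul(B, -1)), -893106), -1) = Pow(Add(Pow(Mul(-11, -1), 2), -893106), -1) = Pow(Add(Pow(11, 2), -893106), -1) = Pow(Add(121, -893106), -1) = Pow(-892985, -1) = Rational(-1, 892985)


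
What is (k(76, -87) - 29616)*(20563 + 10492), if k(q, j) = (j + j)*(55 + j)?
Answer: -746810640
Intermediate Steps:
k(q, j) = 2*j*(55 + j) (k(q, j) = (2*j)*(55 + j) = 2*j*(55 + j))
(k(76, -87) - 29616)*(20563 + 10492) = (2*(-87)*(55 - 87) - 29616)*(20563 + 10492) = (2*(-87)*(-32) - 29616)*31055 = (5568 - 29616)*31055 = -24048*31055 = -746810640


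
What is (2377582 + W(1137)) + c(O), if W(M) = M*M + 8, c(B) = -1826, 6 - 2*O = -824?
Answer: 3668533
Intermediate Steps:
O = 415 (O = 3 - ½*(-824) = 3 + 412 = 415)
W(M) = 8 + M² (W(M) = M² + 8 = 8 + M²)
(2377582 + W(1137)) + c(O) = (2377582 + (8 + 1137²)) - 1826 = (2377582 + (8 + 1292769)) - 1826 = (2377582 + 1292777) - 1826 = 3670359 - 1826 = 3668533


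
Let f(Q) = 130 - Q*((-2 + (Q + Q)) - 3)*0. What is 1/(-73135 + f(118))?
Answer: -1/73005 ≈ -1.3698e-5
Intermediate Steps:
f(Q) = 130 (f(Q) = 130 - Q*((-2 + 2*Q) - 3)*0 = 130 - Q*(-5 + 2*Q)*0 = 130 - 1*0 = 130 + 0 = 130)
1/(-73135 + f(118)) = 1/(-73135 + 130) = 1/(-73005) = -1/73005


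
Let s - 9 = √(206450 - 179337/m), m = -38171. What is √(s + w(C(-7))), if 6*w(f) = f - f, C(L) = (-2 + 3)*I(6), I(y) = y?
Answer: √(267616881 + 5453*√6138973601573)/5453 ≈ 21.526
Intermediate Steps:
C(L) = 6 (C(L) = (-2 + 3)*6 = 1*6 = 6)
w(f) = 0 (w(f) = (f - f)/6 = (⅙)*0 = 0)
s = 9 + √6138973601573/5453 (s = 9 + √(206450 - 179337/(-38171)) = 9 + √(206450 - 179337*(-1/38171)) = 9 + √(206450 + 179337/38171) = 9 + √(7880582287/38171) = 9 + √6138973601573/5453 ≈ 463.37)
√(s + w(C(-7))) = √((9 + √6138973601573/5453) + 0) = √(9 + √6138973601573/5453)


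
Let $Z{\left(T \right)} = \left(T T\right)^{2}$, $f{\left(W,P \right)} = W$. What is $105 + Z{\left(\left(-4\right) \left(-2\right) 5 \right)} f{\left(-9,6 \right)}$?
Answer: $-23039895$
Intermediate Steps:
$Z{\left(T \right)} = T^{4}$ ($Z{\left(T \right)} = \left(T^{2}\right)^{2} = T^{4}$)
$105 + Z{\left(\left(-4\right) \left(-2\right) 5 \right)} f{\left(-9,6 \right)} = 105 + \left(\left(-4\right) \left(-2\right) 5\right)^{4} \left(-9\right) = 105 + \left(8 \cdot 5\right)^{4} \left(-9\right) = 105 + 40^{4} \left(-9\right) = 105 + 2560000 \left(-9\right) = 105 - 23040000 = -23039895$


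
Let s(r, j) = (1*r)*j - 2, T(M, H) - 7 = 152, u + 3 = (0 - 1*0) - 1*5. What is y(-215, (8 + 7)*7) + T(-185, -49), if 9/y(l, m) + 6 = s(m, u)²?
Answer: 112724331/708958 ≈ 159.00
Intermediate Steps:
u = -8 (u = -3 + ((0 - 1*0) - 1*5) = -3 + ((0 + 0) - 5) = -3 + (0 - 5) = -3 - 5 = -8)
T(M, H) = 159 (T(M, H) = 7 + 152 = 159)
s(r, j) = -2 + j*r (s(r, j) = r*j - 2 = j*r - 2 = -2 + j*r)
y(l, m) = 9/(-6 + (-2 - 8*m)²)
y(-215, (8 + 7)*7) + T(-185, -49) = 9/(2*(-3 + 2*(1 + 4*((8 + 7)*7))²)) + 159 = 9/(2*(-3 + 2*(1 + 4*(15*7))²)) + 159 = 9/(2*(-3 + 2*(1 + 4*105)²)) + 159 = 9/(2*(-3 + 2*(1 + 420)²)) + 159 = 9/(2*(-3 + 2*421²)) + 159 = 9/(2*(-3 + 2*177241)) + 159 = 9/(2*(-3 + 354482)) + 159 = (9/2)/354479 + 159 = (9/2)*(1/354479) + 159 = 9/708958 + 159 = 112724331/708958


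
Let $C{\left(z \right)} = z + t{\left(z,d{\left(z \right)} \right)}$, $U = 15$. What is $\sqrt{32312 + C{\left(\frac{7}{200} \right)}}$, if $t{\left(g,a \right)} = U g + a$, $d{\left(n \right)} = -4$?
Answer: $\frac{3 \sqrt{89746}}{5} \approx 179.75$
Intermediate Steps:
$t{\left(g,a \right)} = a + 15 g$ ($t{\left(g,a \right)} = 15 g + a = a + 15 g$)
$C{\left(z \right)} = -4 + 16 z$ ($C{\left(z \right)} = z + \left(-4 + 15 z\right) = -4 + 16 z$)
$\sqrt{32312 + C{\left(\frac{7}{200} \right)}} = \sqrt{32312 - \left(4 - 16 \cdot \frac{7}{200}\right)} = \sqrt{32312 - \left(4 - 16 \cdot 7 \cdot \frac{1}{200}\right)} = \sqrt{32312 + \left(-4 + 16 \cdot \frac{7}{200}\right)} = \sqrt{32312 + \left(-4 + \frac{14}{25}\right)} = \sqrt{32312 - \frac{86}{25}} = \sqrt{\frac{807714}{25}} = \frac{3 \sqrt{89746}}{5}$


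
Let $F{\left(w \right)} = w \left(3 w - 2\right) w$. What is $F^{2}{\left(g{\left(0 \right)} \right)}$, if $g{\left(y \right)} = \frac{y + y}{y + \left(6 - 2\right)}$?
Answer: $0$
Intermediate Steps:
$g{\left(y \right)} = \frac{2 y}{4 + y}$ ($g{\left(y \right)} = \frac{2 y}{y + 4} = \frac{2 y}{4 + y}$)
$F{\left(w \right)} = w^{2} \left(-2 + 3 w\right)$ ($F{\left(w \right)} = w \left(-2 + 3 w\right) w = w^{2} \left(-2 + 3 w\right)$)
$F^{2}{\left(g{\left(0 \right)} \right)} = \left(\left(2 \cdot 0 \frac{1}{4 + 0}\right)^{2} \left(-2 + 3 \cdot 2 \cdot 0 \frac{1}{4 + 0}\right)\right)^{2} = \left(\left(2 \cdot 0 \cdot \frac{1}{4}\right)^{2} \left(-2 + 3 \cdot 2 \cdot 0 \cdot \frac{1}{4}\right)\right)^{2} = \left(0^{2} \left(-2 + 3 \cdot 0\right)\right)^{2} = \left(0 \left(-2 + 0\right)\right)^{2} = \left(0 \left(-2\right)\right)^{2} = 0^{2} = 0$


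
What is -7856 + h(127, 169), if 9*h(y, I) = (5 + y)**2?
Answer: -5920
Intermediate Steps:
h(y, I) = (5 + y)**2/9
-7856 + h(127, 169) = -7856 + (5 + 127)**2/9 = -7856 + (1/9)*132**2 = -7856 + (1/9)*17424 = -7856 + 1936 = -5920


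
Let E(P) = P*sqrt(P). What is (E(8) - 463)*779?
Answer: -360677 + 12464*sqrt(2) ≈ -3.4305e+5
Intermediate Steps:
E(P) = P**(3/2)
(E(8) - 463)*779 = (8**(3/2) - 463)*779 = (16*sqrt(2) - 463)*779 = (-463 + 16*sqrt(2))*779 = -360677 + 12464*sqrt(2)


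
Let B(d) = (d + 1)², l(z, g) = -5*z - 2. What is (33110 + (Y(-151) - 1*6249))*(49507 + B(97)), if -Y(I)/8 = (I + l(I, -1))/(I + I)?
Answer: 239897205509/151 ≈ 1.5887e+9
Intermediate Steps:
l(z, g) = -2 - 5*z
B(d) = (1 + d)²
Y(I) = -4*(-2 - 4*I)/I (Y(I) = -8*(I + (-2 - 5*I))/(I + I) = -8*(-2 - 4*I)/(2*I) = -8*(-2 - 4*I)*1/(2*I) = -4*(-2 - 4*I)/I)
(33110 + (Y(-151) - 1*6249))*(49507 + B(97)) = (33110 + ((16 + 8/(-151)) - 1*6249))*(49507 + (1 + 97)²) = (33110 + ((16 + 8*(-1/151)) - 6249))*(49507 + 98²) = (33110 + ((16 - 8/151) - 6249))*(49507 + 9604) = (33110 + (2408/151 - 6249))*59111 = (33110 - 941191/151)*59111 = (4058419/151)*59111 = 239897205509/151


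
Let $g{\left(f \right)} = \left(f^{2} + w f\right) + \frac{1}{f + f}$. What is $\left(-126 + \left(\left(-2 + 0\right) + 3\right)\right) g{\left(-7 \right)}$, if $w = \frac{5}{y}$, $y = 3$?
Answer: $- \frac{195625}{42} \approx -4657.7$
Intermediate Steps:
$w = \frac{5}{3} \approx 1.6667$
$g{\left(f \right)} = f^{2} + \frac{1}{2 f} + \frac{5 f}{3}$ ($g{\left(f \right)} = \left(f^{2} + \frac{5 f}{3}\right) + \frac{1}{f + f} = \left(f^{2} + \frac{5 f}{3}\right) + \frac{1}{2 f} = f^{2} + \frac{1}{2 f} + \frac{5 f}{3}$)
$\left(-126 + \left(\left(-2 + 0\right) + 3\right)\right) g{\left(-7 \right)} = \left(-126 + \left(\left(-2 + 0\right) + 3\right)\right) \left(\left(-7\right)^{2} + \frac{1}{2 \left(-7\right)} + \frac{5}{3} \left(-7\right)\right) = \left(-126 + \left(-2 + 3\right)\right) \left(49 + \frac{1}{2} \left(- \frac{1}{7}\right) - \frac{35}{3}\right) = \left(-126 + 1\right) \left(49 - \frac{1}{14} - \frac{35}{3}\right) = \left(-125\right) \frac{1565}{42} = - \frac{195625}{42}$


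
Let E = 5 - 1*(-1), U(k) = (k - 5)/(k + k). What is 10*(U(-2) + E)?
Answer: 155/2 ≈ 77.500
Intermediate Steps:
U(k) = (-5 + k)/(2*k) (U(k) = (-5 + k)/((2*k)) = (-5 + k)*(1/(2*k)) = (-5 + k)/(2*k))
E = 6 (E = 5 + 1 = 6)
10*(U(-2) + E) = 10*((½)*(-5 - 2)/(-2) + 6) = 10*((½)*(-½)*(-7) + 6) = 10*(7/4 + 6) = 10*(31/4) = 155/2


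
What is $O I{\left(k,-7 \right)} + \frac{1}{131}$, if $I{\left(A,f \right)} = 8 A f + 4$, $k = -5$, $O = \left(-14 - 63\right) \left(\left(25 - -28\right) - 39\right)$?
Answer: $- \frac{40105911}{131} \approx -3.0615 \cdot 10^{5}$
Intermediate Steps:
$O = -1078$ ($O = - 77 \left(\left(25 + 28\right) - 39\right) = - 77 \left(53 - 39\right) = \left(-77\right) 14 = -1078$)
$I{\left(A,f \right)} = 4 + 8 A f$ ($I{\left(A,f \right)} = 8 A f + 4 = 4 + 8 A f$)
$O I{\left(k,-7 \right)} + \frac{1}{131} = - 1078 \left(4 + 8 \left(-5\right) \left(-7\right)\right) + \frac{1}{131} = - 1078 \left(4 + 280\right) + \frac{1}{131} = \left(-1078\right) 284 + \frac{1}{131} = -306152 + \frac{1}{131} = - \frac{40105911}{131}$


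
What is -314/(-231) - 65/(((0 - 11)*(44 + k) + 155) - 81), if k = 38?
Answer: 91669/63756 ≈ 1.4378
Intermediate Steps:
-314/(-231) - 65/(((0 - 11)*(44 + k) + 155) - 81) = -314/(-231) - 65/(((0 - 11)*(44 + 38) + 155) - 81) = -314*(-1/231) - 65/((-11*82 + 155) - 81) = 314/231 - 65/((-902 + 155) - 81) = 314/231 - 65/(-747 - 81) = 314/231 - 65/(-828) = 314/231 - 65*(-1/828) = 314/231 + 65/828 = 91669/63756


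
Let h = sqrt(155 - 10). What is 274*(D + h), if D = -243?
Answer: -66582 + 274*sqrt(145) ≈ -63283.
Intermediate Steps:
h = sqrt(145) ≈ 12.042
274*(D + h) = 274*(-243 + sqrt(145)) = -66582 + 274*sqrt(145)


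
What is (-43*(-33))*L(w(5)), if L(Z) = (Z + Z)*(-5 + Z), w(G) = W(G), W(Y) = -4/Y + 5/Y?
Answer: -68112/25 ≈ -2724.5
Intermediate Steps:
W(Y) = 1/Y
w(G) = 1/G
L(Z) = 2*Z*(-5 + Z) (L(Z) = (2*Z)*(-5 + Z) = 2*Z*(-5 + Z))
(-43*(-33))*L(w(5)) = (-43*(-33))*(2*(-5 + 1/5)/5) = 1419*(2*(1/5)*(-5 + 1/5)) = 1419*(2*(1/5)*(-24/5)) = 1419*(-48/25) = -68112/25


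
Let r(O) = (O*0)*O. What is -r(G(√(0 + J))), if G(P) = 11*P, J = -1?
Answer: 0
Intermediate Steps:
r(O) = 0 (r(O) = 0*O = 0)
-r(G(√(0 + J))) = -1*0 = 0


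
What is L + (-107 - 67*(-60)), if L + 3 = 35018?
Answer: 38928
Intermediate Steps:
L = 35015 (L = -3 + 35018 = 35015)
L + (-107 - 67*(-60)) = 35015 + (-107 - 67*(-60)) = 35015 + (-107 + 4020) = 35015 + 3913 = 38928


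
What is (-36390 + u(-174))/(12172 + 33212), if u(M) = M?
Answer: -3047/3782 ≈ -0.80566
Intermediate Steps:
(-36390 + u(-174))/(12172 + 33212) = (-36390 - 174)/(12172 + 33212) = -36564/45384 = -36564*1/45384 = -3047/3782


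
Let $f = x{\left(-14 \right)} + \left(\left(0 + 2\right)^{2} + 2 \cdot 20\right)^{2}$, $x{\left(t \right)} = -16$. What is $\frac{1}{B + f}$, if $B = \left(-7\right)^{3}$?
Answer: $\frac{1}{1577} \approx 0.00063412$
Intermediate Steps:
$B = -343$
$f = 1920$ ($f = -16 + \left(\left(0 + 2\right)^{2} + 2 \cdot 20\right)^{2} = -16 + \left(2^{2} + 40\right)^{2} = -16 + \left(4 + 40\right)^{2} = -16 + 44^{2} = -16 + 1936 = 1920$)
$\frac{1}{B + f} = \frac{1}{-343 + 1920} = \frac{1}{1577}$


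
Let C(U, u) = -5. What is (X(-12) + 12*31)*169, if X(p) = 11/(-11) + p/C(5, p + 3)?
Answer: 315523/5 ≈ 63105.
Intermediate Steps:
X(p) = -1 - p/5 (X(p) = 11/(-11) + p/(-5) = 11*(-1/11) + p*(-1/5) = -1 - p/5)
(X(-12) + 12*31)*169 = ((-1 - 1/5*(-12)) + 12*31)*169 = ((-1 + 12/5) + 372)*169 = (7/5 + 372)*169 = (1867/5)*169 = 315523/5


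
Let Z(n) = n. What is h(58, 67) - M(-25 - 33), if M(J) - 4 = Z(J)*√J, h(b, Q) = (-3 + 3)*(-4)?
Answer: -4 + 58*I*√58 ≈ -4.0 + 441.71*I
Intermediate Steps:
h(b, Q) = 0 (h(b, Q) = 0*(-4) = 0)
M(J) = 4 + J^(3/2) (M(J) = 4 + J*√J = 4 + J^(3/2))
h(58, 67) - M(-25 - 33) = 0 - (4 + (-25 - 33)^(3/2)) = 0 - (4 + (-58)^(3/2)) = 0 - (4 - 58*I*√58) = 0 + (-4 + 58*I*√58) = -4 + 58*I*√58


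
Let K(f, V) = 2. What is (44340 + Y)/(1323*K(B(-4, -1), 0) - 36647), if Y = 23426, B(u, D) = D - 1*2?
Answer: -67766/34001 ≈ -1.9931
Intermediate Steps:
B(u, D) = -2 + D (B(u, D) = D - 2 = -2 + D)
(44340 + Y)/(1323*K(B(-4, -1), 0) - 36647) = (44340 + 23426)/(1323*2 - 36647) = 67766/(2646 - 36647) = 67766/(-34001) = 67766*(-1/34001) = -67766/34001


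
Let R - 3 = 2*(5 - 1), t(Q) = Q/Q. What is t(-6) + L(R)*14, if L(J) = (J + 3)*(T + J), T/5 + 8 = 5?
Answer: -783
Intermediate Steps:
T = -15 (T = -40 + 5*5 = -40 + 25 = -15)
t(Q) = 1
R = 11 (R = 3 + 2*(5 - 1) = 3 + 2*4 = 3 + 8 = 11)
L(J) = (-15 + J)*(3 + J) (L(J) = (J + 3)*(-15 + J) = (3 + J)*(-15 + J) = (-15 + J)*(3 + J))
t(-6) + L(R)*14 = 1 + (-45 + 11² - 12*11)*14 = 1 + (-45 + 121 - 132)*14 = 1 - 56*14 = 1 - 784 = -783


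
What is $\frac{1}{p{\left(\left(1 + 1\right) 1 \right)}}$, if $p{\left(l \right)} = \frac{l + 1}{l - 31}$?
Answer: $- \frac{29}{3} \approx -9.6667$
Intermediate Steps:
$p{\left(l \right)} = \frac{1 + l}{-31 + l}$
$\frac{1}{p{\left(\left(1 + 1\right) 1 \right)}} = \frac{1}{\frac{1}{-31 + \left(1 + 1\right) 1} \left(1 + \left(1 + 1\right) 1\right)} = \frac{1}{\frac{1}{-31 + 2 \cdot 1} \left(1 + 2 \cdot 1\right)} = \frac{1}{\frac{1}{-31 + 2} \left(1 + 2\right)} = \frac{1}{\frac{1}{-29} \cdot 3} = \frac{1}{\left(- \frac{1}{29}\right) 3} = \frac{1}{- \frac{3}{29}} = - \frac{29}{3}$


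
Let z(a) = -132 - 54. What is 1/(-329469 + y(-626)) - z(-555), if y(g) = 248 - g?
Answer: 61118669/328595 ≈ 186.00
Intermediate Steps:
z(a) = -186
1/(-329469 + y(-626)) - z(-555) = 1/(-329469 + (248 - 1*(-626))) - 1*(-186) = 1/(-329469 + (248 + 626)) + 186 = 1/(-329469 + 874) + 186 = 1/(-328595) + 186 = -1/328595 + 186 = 61118669/328595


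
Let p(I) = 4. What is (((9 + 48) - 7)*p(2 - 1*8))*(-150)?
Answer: -30000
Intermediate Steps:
(((9 + 48) - 7)*p(2 - 1*8))*(-150) = (((9 + 48) - 7)*4)*(-150) = ((57 - 7)*4)*(-150) = (50*4)*(-150) = 200*(-150) = -30000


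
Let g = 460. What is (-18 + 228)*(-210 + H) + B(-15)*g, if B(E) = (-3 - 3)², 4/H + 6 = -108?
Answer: -523400/19 ≈ -27547.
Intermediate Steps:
H = -2/57 (H = 4/(-6 - 108) = 4/(-114) = 4*(-1/114) = -2/57 ≈ -0.035088)
B(E) = 36 (B(E) = (-6)² = 36)
(-18 + 228)*(-210 + H) + B(-15)*g = (-18 + 228)*(-210 - 2/57) + 36*460 = 210*(-11972/57) + 16560 = -838040/19 + 16560 = -523400/19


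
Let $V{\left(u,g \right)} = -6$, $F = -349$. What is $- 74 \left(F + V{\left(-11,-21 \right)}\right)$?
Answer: $26270$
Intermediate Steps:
$- 74 \left(F + V{\left(-11,-21 \right)}\right) = - 74 \left(-349 - 6\right) = \left(-74\right) \left(-355\right) = 26270$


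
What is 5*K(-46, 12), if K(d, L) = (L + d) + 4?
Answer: -150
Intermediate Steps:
K(d, L) = 4 + L + d
5*K(-46, 12) = 5*(4 + 12 - 46) = 5*(-30) = -150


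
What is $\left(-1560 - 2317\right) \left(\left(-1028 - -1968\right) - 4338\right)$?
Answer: $13174046$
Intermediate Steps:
$\left(-1560 - 2317\right) \left(\left(-1028 - -1968\right) - 4338\right) = \left(-1560 + \left(-2476 + 159\right)\right) \left(\left(-1028 + 1968\right) - 4338\right) = \left(-1560 - 2317\right) \left(940 - 4338\right) = \left(-3877\right) \left(-3398\right) = 13174046$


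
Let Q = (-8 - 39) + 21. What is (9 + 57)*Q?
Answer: -1716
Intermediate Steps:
Q = -26 (Q = -47 + 21 = -26)
(9 + 57)*Q = (9 + 57)*(-26) = 66*(-26) = -1716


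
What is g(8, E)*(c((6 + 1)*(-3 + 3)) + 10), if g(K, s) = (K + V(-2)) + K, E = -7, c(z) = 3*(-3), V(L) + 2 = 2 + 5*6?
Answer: 46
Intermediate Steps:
V(L) = 30 (V(L) = -2 + (2 + 5*6) = -2 + (2 + 30) = -2 + 32 = 30)
c(z) = -9
g(K, s) = 30 + 2*K (g(K, s) = (K + 30) + K = (30 + K) + K = 30 + 2*K)
g(8, E)*(c((6 + 1)*(-3 + 3)) + 10) = (30 + 2*8)*(-9 + 10) = (30 + 16)*1 = 46*1 = 46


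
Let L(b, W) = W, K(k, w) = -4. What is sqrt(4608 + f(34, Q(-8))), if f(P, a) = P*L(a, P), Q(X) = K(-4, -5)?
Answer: 2*sqrt(1441) ≈ 75.921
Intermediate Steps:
Q(X) = -4
f(P, a) = P**2 (f(P, a) = P*P = P**2)
sqrt(4608 + f(34, Q(-8))) = sqrt(4608 + 34**2) = sqrt(4608 + 1156) = sqrt(5764) = 2*sqrt(1441)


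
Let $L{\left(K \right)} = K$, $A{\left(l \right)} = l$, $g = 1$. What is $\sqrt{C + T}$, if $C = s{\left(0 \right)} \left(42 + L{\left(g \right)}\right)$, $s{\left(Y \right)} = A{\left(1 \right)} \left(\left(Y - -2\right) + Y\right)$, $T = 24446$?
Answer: $2 \sqrt{6133} \approx 156.63$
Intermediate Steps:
$s{\left(Y \right)} = 2 + 2 Y$ ($s{\left(Y \right)} = 1 \left(\left(Y - -2\right) + Y\right) = 1 \left(\left(Y + 2\right) + Y\right) = 1 \left(\left(2 + Y\right) + Y\right) = 1 \left(2 + 2 Y\right) = 2 + 2 Y$)
$C = 86$ ($C = \left(2 + 2 \cdot 0\right) \left(42 + 1\right) = \left(2 + 0\right) 43 = 2 \cdot 43 = 86$)
$\sqrt{C + T} = \sqrt{86 + 24446} = \sqrt{24532} = 2 \sqrt{6133}$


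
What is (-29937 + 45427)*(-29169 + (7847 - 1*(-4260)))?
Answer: -264290380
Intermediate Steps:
(-29937 + 45427)*(-29169 + (7847 - 1*(-4260))) = 15490*(-29169 + (7847 + 4260)) = 15490*(-29169 + 12107) = 15490*(-17062) = -264290380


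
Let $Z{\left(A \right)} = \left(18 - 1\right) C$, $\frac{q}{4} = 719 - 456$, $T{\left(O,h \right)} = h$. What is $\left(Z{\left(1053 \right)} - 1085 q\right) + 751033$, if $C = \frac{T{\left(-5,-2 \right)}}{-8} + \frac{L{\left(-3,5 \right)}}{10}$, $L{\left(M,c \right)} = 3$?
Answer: $- \frac{7807553}{20} \approx -3.9038 \cdot 10^{5}$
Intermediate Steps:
$q = 1052$ ($q = 4 \left(719 - 456\right) = 4 \cdot 263 = 1052$)
$C = \frac{11}{20}$ ($C = - \frac{2}{-8} + \frac{3}{10} = \left(-2\right) \left(- \frac{1}{8}\right) + 3 \cdot \frac{1}{10} = \frac{1}{4} + \frac{3}{10} = \frac{11}{20} \approx 0.55$)
$Z{\left(A \right)} = \frac{187}{20}$ ($Z{\left(A \right)} = \left(18 - 1\right) \frac{11}{20} = 17 \cdot \frac{11}{20} = \frac{187}{20}$)
$\left(Z{\left(1053 \right)} - 1085 q\right) + 751033 = \left(\frac{187}{20} - 1141420\right) + 751033 = - \frac{22828213}{20} + 751033 = - \frac{7807553}{20}$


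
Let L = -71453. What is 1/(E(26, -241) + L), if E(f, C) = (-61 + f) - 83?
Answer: -1/71571 ≈ -1.3972e-5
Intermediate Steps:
E(f, C) = -144 + f
1/(E(26, -241) + L) = 1/((-144 + 26) - 71453) = 1/(-118 - 71453) = 1/(-71571) = -1/71571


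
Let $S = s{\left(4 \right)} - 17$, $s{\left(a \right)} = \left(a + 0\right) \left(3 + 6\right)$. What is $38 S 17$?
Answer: $12274$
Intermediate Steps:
$s{\left(a \right)} = 9 a$ ($s{\left(a \right)} = a 9 = 9 a$)
$S = 19$ ($S = 9 \cdot 4 - 17 = 36 - 17 = 19$)
$38 S 17 = 38 \cdot 19 \cdot 17 = 722 \cdot 17 = 12274$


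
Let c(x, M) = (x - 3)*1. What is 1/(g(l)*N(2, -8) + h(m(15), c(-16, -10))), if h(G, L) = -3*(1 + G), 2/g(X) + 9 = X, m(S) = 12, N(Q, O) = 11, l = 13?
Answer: -2/67 ≈ -0.029851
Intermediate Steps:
g(X) = 2/(-9 + X)
c(x, M) = -3 + x (c(x, M) = (-3 + x)*1 = -3 + x)
h(G, L) = -3 - 3*G
1/(g(l)*N(2, -8) + h(m(15), c(-16, -10))) = 1/((2/(-9 + 13))*11 + (-3 - 3*12)) = 1/((2/4)*11 + (-3 - 36)) = 1/((2*(1/4))*11 - 39) = 1/((1/2)*11 - 39) = 1/(11/2 - 39) = 1/(-67/2) = -2/67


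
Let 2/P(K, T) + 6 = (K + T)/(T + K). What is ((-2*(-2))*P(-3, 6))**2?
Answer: 64/25 ≈ 2.5600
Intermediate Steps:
P(K, T) = -2/5 (P(K, T) = 2/(-6 + (K + T)/(T + K)) = 2/(-6 + (K + T)/(K + T)) = 2/(-6 + 1) = 2/(-5) = 2*(-1/5) = -2/5)
((-2*(-2))*P(-3, 6))**2 = (-2*(-2)*(-2/5))**2 = (4*(-2/5))**2 = (-8/5)**2 = 64/25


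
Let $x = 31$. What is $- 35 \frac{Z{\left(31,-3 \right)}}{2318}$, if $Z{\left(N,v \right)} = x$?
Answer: $- \frac{1085}{2318} \approx -0.46808$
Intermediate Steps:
$Z{\left(N,v \right)} = 31$
$- 35 \frac{Z{\left(31,-3 \right)}}{2318} = - 35 \cdot \frac{31}{2318} = - 35 \cdot 31 \cdot \frac{1}{2318} = \left(-35\right) \frac{31}{2318} = - \frac{1085}{2318}$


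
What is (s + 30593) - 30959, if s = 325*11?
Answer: 3209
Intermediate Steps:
s = 3575
(s + 30593) - 30959 = (3575 + 30593) - 30959 = 34168 - 30959 = 3209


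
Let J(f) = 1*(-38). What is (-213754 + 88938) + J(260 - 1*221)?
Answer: -124854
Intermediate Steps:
J(f) = -38
(-213754 + 88938) + J(260 - 1*221) = (-213754 + 88938) - 38 = -124816 - 38 = -124854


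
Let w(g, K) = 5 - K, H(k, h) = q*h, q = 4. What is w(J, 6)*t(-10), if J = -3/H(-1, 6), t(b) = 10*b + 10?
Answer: 90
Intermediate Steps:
H(k, h) = 4*h
t(b) = 10 + 10*b
J = -⅛ (J = -3/(4*6) = -3/24 = -3*1/24 = -⅛ ≈ -0.12500)
w(J, 6)*t(-10) = (5 - 1*6)*(10 + 10*(-10)) = (5 - 6)*(10 - 100) = -1*(-90) = 90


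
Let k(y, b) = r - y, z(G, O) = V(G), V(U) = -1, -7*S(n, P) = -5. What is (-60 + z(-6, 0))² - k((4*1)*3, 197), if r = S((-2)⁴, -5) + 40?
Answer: 25846/7 ≈ 3692.3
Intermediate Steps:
S(n, P) = 5/7 (S(n, P) = -⅐*(-5) = 5/7)
z(G, O) = -1
r = 285/7 (r = 5/7 + 40 = 285/7 ≈ 40.714)
k(y, b) = 285/7 - y
(-60 + z(-6, 0))² - k((4*1)*3, 197) = (-60 - 1)² - (285/7 - 4*1*3) = (-61)² - (285/7 - 4*3) = 3721 - (285/7 - 1*12) = 3721 - (285/7 - 12) = 3721 - 1*201/7 = 3721 - 201/7 = 25846/7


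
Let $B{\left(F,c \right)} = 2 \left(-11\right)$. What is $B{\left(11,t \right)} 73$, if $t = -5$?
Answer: $-1606$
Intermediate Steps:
$B{\left(F,c \right)} = -22$
$B{\left(11,t \right)} 73 = \left(-22\right) 73 = -1606$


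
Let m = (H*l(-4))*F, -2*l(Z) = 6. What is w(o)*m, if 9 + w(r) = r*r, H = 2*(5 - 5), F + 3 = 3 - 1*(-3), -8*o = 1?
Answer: 0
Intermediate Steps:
o = -⅛ (o = -⅛*1 = -⅛ ≈ -0.12500)
F = 3 (F = -3 + (3 - 1*(-3)) = -3 + (3 + 3) = -3 + 6 = 3)
l(Z) = -3 (l(Z) = -½*6 = -3)
H = 0 (H = 2*0 = 0)
w(r) = -9 + r² (w(r) = -9 + r*r = -9 + r²)
m = 0 (m = (0*(-3))*3 = 0*3 = 0)
w(o)*m = (-9 + (-⅛)²)*0 = (-9 + 1/64)*0 = -575/64*0 = 0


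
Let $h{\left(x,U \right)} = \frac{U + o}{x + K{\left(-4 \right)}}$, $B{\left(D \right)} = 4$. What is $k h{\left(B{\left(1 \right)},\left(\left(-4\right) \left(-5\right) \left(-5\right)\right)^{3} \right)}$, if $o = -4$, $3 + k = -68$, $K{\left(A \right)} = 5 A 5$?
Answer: $- \frac{17750071}{24} \approx -7.3959 \cdot 10^{5}$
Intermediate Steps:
$K{\left(A \right)} = 25 A$
$k = -71$ ($k = -3 - 68 = -71$)
$h{\left(x,U \right)} = \frac{-4 + U}{-100 + x}$ ($h{\left(x,U \right)} = \frac{U - 4}{x + 25 \left(-4\right)} = \frac{-4 + U}{x - 100} = \frac{-4 + U}{-100 + x}$)
$k h{\left(B{\left(1 \right)},\left(\left(-4\right) \left(-5\right) \left(-5\right)\right)^{3} \right)} = - 71 \frac{-4 + \left(\left(-4\right) \left(-5\right) \left(-5\right)\right)^{3}}{-100 + 4} = - 71 \frac{-4 + \left(20 \left(-5\right)\right)^{3}}{-96} = - 71 \left(- \frac{-4 + \left(-100\right)^{3}}{96}\right) = - 71 \left(- \frac{-4 - 1000000}{96}\right) = - 71 \left(\left(- \frac{1}{96}\right) \left(-1000004\right)\right) = \left(-71\right) \frac{250001}{24} = - \frac{17750071}{24}$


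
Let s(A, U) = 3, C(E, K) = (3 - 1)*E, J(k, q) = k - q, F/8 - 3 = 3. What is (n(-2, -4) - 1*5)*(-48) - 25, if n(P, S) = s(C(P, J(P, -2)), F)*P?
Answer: 503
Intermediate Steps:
F = 48 (F = 24 + 8*3 = 24 + 24 = 48)
C(E, K) = 2*E
n(P, S) = 3*P
(n(-2, -4) - 1*5)*(-48) - 25 = (3*(-2) - 1*5)*(-48) - 25 = (-6 - 5)*(-48) - 25 = -11*(-48) - 25 = 528 - 25 = 503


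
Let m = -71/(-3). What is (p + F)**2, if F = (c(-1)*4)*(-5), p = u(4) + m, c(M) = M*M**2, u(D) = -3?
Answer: 14884/9 ≈ 1653.8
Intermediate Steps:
m = 71/3 (m = -71*(-1/3) = 71/3 ≈ 23.667)
c(M) = M**3
p = 62/3 (p = -3 + 71/3 = 62/3 ≈ 20.667)
F = 20 (F = ((-1)**3*4)*(-5) = -1*4*(-5) = -4*(-5) = 20)
(p + F)**2 = (62/3 + 20)**2 = (122/3)**2 = 14884/9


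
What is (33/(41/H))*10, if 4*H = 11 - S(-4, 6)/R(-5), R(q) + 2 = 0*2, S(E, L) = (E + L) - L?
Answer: 1485/82 ≈ 18.110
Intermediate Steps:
S(E, L) = E
R(q) = -2 (R(q) = -2 + 0*2 = -2 + 0 = -2)
H = 9/4 (H = (11 - (-4)/(-2))/4 = (11 - (-4)*(-1)/2)/4 = (11 - 1*2)/4 = (11 - 2)/4 = (1/4)*9 = 9/4 ≈ 2.2500)
(33/(41/H))*10 = (33/(41/(9/4)))*10 = (33/(41*(4/9)))*10 = (33/(164/9))*10 = ((9/164)*33)*10 = (297/164)*10 = 1485/82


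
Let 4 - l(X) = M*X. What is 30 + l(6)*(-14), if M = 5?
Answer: 394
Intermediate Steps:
l(X) = 4 - 5*X
30 + l(6)*(-14) = 30 + (4 - 5*6)*(-14) = 30 + (4 - 30)*(-14) = 30 - 26*(-14) = 30 + 364 = 394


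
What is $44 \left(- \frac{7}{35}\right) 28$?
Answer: $- \frac{1232}{5} \approx -246.4$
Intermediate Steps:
$44 \left(- \frac{7}{35}\right) 28 = 44 \left(\left(-7\right) \frac{1}{35}\right) 28 = 44 \left(- \frac{1}{5}\right) 28 = \left(- \frac{44}{5}\right) 28 = - \frac{1232}{5}$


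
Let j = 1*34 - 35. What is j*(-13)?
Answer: 13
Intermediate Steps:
j = -1 (j = 34 - 35 = -1)
j*(-13) = -1*(-13) = 13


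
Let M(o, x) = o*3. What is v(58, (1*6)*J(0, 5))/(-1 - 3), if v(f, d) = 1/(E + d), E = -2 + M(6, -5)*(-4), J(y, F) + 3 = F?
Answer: 1/248 ≈ 0.0040323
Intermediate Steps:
M(o, x) = 3*o
J(y, F) = -3 + F
E = -74 (E = -2 + (3*6)*(-4) = -2 + 18*(-4) = -2 - 72 = -74)
v(f, d) = 1/(-74 + d)
v(58, (1*6)*J(0, 5))/(-1 - 3) = 1/((-74 + (1*6)*(-3 + 5))*(-1 - 3)) = 1/((-74 + 6*2)*(-4)) = -¼/(-74 + 12) = -¼/(-62) = -1/62*(-¼) = 1/248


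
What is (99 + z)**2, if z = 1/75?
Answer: 55145476/5625 ≈ 9803.6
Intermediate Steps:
z = 1/75 ≈ 0.013333
(99 + z)**2 = (99 + 1/75)**2 = (7426/75)**2 = 55145476/5625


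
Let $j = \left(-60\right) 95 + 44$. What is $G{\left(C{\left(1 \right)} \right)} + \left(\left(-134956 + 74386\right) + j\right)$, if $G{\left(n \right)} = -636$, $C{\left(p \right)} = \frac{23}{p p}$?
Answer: $-66862$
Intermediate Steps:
$C{\left(p \right)} = \frac{23}{p^{2}}$
$j = -5656$ ($j = -5700 + 44 = -5656$)
$G{\left(C{\left(1 \right)} \right)} + \left(\left(-134956 + 74386\right) + j\right) = -636 + \left(\left(-134956 + 74386\right) - 5656\right) = -636 - 66226 = -66862$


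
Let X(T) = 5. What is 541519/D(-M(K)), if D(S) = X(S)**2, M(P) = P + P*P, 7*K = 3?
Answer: 541519/25 ≈ 21661.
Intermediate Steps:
K = 3/7 (K = (1/7)*3 = 3/7 ≈ 0.42857)
M(P) = P + P**2
D(S) = 25 (D(S) = 5**2 = 25)
541519/D(-M(K)) = 541519/25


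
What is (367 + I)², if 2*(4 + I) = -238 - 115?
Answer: 139129/4 ≈ 34782.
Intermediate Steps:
I = -361/2 (I = -4 + (-238 - 115)/2 = -4 + (½)*(-353) = -4 - 353/2 = -361/2 ≈ -180.50)
(367 + I)² = (367 - 361/2)² = (373/2)² = 139129/4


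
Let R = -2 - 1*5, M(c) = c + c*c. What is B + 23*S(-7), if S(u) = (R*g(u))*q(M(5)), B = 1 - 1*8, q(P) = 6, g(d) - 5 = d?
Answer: 1925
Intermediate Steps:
g(d) = 5 + d
M(c) = c + c**2
R = -7 (R = -2 - 5 = -7)
B = -7 (B = 1 - 8 = -7)
S(u) = -210 - 42*u (S(u) = -7*(5 + u)*6 = (-35 - 7*u)*6 = -210 - 42*u)
B + 23*S(-7) = -7 + 23*(-210 - 42*(-7)) = -7 + 23*(-210 + 294) = -7 + 23*84 = -7 + 1932 = 1925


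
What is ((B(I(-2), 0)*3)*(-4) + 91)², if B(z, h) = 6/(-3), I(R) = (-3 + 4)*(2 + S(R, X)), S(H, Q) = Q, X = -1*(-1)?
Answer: 13225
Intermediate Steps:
X = 1
I(R) = 3 (I(R) = (-3 + 4)*(2 + 1) = 1*3 = 3)
B(z, h) = -2 (B(z, h) = 6*(-⅓) = -2)
((B(I(-2), 0)*3)*(-4) + 91)² = (-2*3*(-4) + 91)² = (-6*(-4) + 91)² = (24 + 91)² = 115² = 13225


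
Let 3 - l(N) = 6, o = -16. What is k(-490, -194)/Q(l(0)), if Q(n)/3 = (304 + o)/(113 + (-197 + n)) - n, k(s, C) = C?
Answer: 5626/27 ≈ 208.37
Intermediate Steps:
l(N) = -3 (l(N) = 3 - 1*6 = 3 - 6 = -3)
Q(n) = -3*n + 864/(-84 + n) (Q(n) = 3*((304 - 16)/(113 + (-197 + n)) - n) = 3*(288/(-84 + n) - n) = 3*(-n + 288/(-84 + n)) = -3*n + 864/(-84 + n))
k(-490, -194)/Q(l(0)) = -194*(-84 - 3)/(3*(288 - 1*(-3)**2 + 84*(-3))) = -194*(-29/(288 - 1*9 - 252)) = -194*(-29/(288 - 9 - 252)) = -194/(3*(-1/87)*27) = -194/(-27/29) = -194*(-29/27) = 5626/27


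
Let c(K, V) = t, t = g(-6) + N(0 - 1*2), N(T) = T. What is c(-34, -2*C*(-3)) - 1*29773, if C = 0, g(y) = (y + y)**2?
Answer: -29631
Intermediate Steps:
g(y) = 4*y**2 (g(y) = (2*y)**2 = 4*y**2)
t = 142 (t = 4*(-6)**2 + (0 - 1*2) = 4*36 + (0 - 2) = 144 - 2 = 142)
c(K, V) = 142
c(-34, -2*C*(-3)) - 1*29773 = 142 - 1*29773 = 142 - 29773 = -29631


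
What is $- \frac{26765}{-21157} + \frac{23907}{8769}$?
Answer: $\frac{246834228}{61841911} \approx 3.9914$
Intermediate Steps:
$- \frac{26765}{-21157} + \frac{23907}{8769} = \left(-26765\right) \left(- \frac{1}{21157}\right) + 23907 \cdot \frac{1}{8769} = \frac{26765}{21157} + \frac{7969}{2923} = \frac{246834228}{61841911}$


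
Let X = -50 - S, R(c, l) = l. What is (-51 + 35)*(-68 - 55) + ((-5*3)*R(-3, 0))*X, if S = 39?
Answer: 1968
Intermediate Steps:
X = -89 (X = -50 - 1*39 = -50 - 39 = -89)
(-51 + 35)*(-68 - 55) + ((-5*3)*R(-3, 0))*X = (-51 + 35)*(-68 - 55) + (-5*3*0)*(-89) = -16*(-123) - 15*0*(-89) = 1968 + 0*(-89) = 1968 + 0 = 1968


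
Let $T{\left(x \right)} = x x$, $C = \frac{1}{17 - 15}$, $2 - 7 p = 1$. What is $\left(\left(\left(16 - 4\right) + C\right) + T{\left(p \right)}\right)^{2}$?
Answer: $\frac{1505529}{9604} \approx 156.76$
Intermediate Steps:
$p = \frac{1}{7}$ ($p = \frac{2}{7} - \frac{1}{7} = \frac{1}{7} \approx 0.14286$)
$C = \frac{1}{2} \approx 0.5$
$T{\left(x \right)} = x^{2}$
$\left(\left(\left(16 - 4\right) + C\right) + T{\left(p \right)}\right)^{2} = \left(\left(\left(16 - 4\right) + \frac{1}{2}\right) + \left(\frac{1}{7}\right)^{2}\right)^{2} = \left(\left(12 + \frac{1}{2}\right) + \frac{1}{49}\right)^{2} = \left(\frac{25}{2} + \frac{1}{49}\right)^{2} = \left(\frac{1227}{98}\right)^{2} = \frac{1505529}{9604}$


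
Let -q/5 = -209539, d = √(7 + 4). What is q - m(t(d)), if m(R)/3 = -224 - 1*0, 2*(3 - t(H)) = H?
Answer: 1048367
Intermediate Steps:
d = √11 ≈ 3.3166
t(H) = 3 - H/2
m(R) = -672 (m(R) = 3*(-224 - 1*0) = 3*(-224 + 0) = 3*(-224) = -672)
q = 1047695 (q = -5*(-209539) = 1047695)
q - m(t(d)) = 1047695 - 1*(-672) = 1047695 + 672 = 1048367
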